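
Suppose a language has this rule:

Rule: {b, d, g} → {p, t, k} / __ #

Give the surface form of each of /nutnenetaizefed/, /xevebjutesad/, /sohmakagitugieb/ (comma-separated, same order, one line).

/nutnenetaizefed/: /d/ is a voiced stop in word-final position, so it devoices to [t]. → [nutnenetaizefet].
/xevebjutesad/: /d/ is a voiced stop in word-final position, so it devoices to [t]. → [xevebjutesat].
/sohmakagitugieb/: /b/ is a voiced stop in word-final position, so it devoices to [p]. → [sohmakagitugiep].

nutnenetaizefet, xevebjutesat, sohmakagitugiep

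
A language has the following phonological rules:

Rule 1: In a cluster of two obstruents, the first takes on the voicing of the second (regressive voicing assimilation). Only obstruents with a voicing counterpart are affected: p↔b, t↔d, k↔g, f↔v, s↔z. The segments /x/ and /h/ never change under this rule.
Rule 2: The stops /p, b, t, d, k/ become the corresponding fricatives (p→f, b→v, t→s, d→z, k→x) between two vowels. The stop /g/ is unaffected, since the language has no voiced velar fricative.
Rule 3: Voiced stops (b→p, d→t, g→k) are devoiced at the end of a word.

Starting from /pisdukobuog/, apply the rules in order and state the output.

pizduxovuok

Rule 1 (regressive voicing assimilation): /s/ precedes the voiced obstruent /d/, so it voices to [z] by assimilation. /pisdukobuog/ → pizdukobuog.
Rule 2 (intervocalic spirantization): /k/ is a stop between vowels /u/ and /o/, so it spirantizes to the fricative [x]. /b/ is a stop between vowels /o/ and /u/, so it spirantizes to the fricative [v]. /pizdukobuog/ → pizduxovuog.
Rule 3 (final devoicing): /g/ is a voiced stop in word-final position, so it devoices to [k]. /pizduxovuog/ → pizduxovuok.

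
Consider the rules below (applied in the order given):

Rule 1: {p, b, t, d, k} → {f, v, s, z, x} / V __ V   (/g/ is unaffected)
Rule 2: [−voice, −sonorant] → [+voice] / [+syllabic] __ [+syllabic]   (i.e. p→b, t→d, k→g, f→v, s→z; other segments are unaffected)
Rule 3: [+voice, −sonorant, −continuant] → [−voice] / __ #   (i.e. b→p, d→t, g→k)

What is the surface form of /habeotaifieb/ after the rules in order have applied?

haveozaiviep

Rule 1 (intervocalic spirantization): /b/ is a stop between vowels /a/ and /e/, so it spirantizes to the fricative [v]. /t/ is a stop between vowels /o/ and /a/, so it spirantizes to the fricative [s]. /habeotaifieb/ → haveosaifieb.
Rule 2 (intervocalic voicing): /s/ is a voiceless obstruent between vowels /o/ and /a/, so it voices to [z]. /f/ is a voiceless obstruent between vowels /i/ and /i/, so it voices to [v]. /haveosaifieb/ → haveozaivieb.
Rule 3 (final devoicing): /b/ is a voiced stop in word-final position, so it devoices to [p]. /haveozaivieb/ → haveozaiviep.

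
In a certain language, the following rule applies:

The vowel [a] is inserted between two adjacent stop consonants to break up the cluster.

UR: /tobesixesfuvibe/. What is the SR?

tobesixesfuvibe

No segment of /tobesixesfuvibe/ meets the structural description of the rule, so the form surfaces unchanged.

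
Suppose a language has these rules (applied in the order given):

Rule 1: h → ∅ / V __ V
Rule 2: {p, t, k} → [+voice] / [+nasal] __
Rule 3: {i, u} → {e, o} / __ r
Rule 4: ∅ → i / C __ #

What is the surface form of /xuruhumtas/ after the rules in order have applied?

xoruumdasi

Rule 1 (intervocalic h-deletion): /h/ occurs between vowels /u/ and /u/, so it deletes. /xuruhumtas/ → xuruumtas.
Rule 2 (post-nasal voicing): /t/ is a voiceless stop immediately after the nasal /m/, so it voices to [d]. /xuruumtas/ → xuruumdas.
Rule 3 (pre-rhotic lowering): /u/ is a high vowel immediately before /r/, so it lowers to [o]. /xuruumdas/ → xoruumdas.
Rule 4 (final i-epenthesis): the form ends in the consonant /s/, so [i] is inserted word-finally. /xoruumdas/ → xoruumdasi.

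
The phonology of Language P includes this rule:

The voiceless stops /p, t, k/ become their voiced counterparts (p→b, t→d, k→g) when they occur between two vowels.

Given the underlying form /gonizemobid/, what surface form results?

No segment of /gonizemobid/ meets the structural description of the rule, so the form surfaces unchanged.

gonizemobid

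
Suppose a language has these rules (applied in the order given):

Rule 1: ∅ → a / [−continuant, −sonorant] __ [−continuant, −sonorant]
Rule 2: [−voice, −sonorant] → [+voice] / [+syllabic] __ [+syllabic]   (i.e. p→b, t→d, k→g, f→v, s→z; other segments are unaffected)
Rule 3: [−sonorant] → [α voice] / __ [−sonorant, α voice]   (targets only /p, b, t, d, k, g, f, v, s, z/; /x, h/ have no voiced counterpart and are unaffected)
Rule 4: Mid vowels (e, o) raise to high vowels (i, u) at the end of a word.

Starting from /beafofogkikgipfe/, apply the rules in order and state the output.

Rule 1 (stop-cluster a-epenthesis): /g/ and /k/ form a stop–stop cluster, so [a] is inserted between them. /k/ and /g/ form a stop–stop cluster, so [a] is inserted between them. /beafofogkikgipfe/ → beafofogakikagipfe.
Rule 2 (intervocalic voicing): /f/ is a voiceless obstruent between vowels /a/ and /o/, so it voices to [v]. /f/ is a voiceless obstruent between vowels /o/ and /o/, so it voices to [v]. /k/ is a voiceless obstruent between vowels /a/ and /i/, so it voices to [g]. /k/ is a voiceless obstruent between vowels /i/ and /a/, so it voices to [g]. /beafofogakikagipfe/ → beavovogagigagipfe.
Rule 3 (regressive voicing assimilation): no segment meets the environment; /beavovogagigagipfe/ is unchanged.
Rule 4 (final vowel raising): /e/ is a mid vowel in word-final position, so it raises to [i]. /beavovogagigagipfe/ → beavovogagigagipfi.

beavovogagigagipfi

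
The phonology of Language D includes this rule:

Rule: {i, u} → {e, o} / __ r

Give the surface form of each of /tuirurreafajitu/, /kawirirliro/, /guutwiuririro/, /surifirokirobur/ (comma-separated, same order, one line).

/tuirurreafajitu/: /i/ is a high vowel immediately before /r/, so it lowers to [e]. /u/ is a high vowel immediately before /r/, so it lowers to [o]. → [tuerorreafajitu].
/kawirirliro/: /i/ is a high vowel immediately before /r/, so it lowers to [e]. /i/ is a high vowel immediately before /r/, so it lowers to [e]. /i/ is a high vowel immediately before /r/, so it lowers to [e]. → [kawererlero].
/guutwiuririro/: /u/ is a high vowel immediately before /r/, so it lowers to [o]. /i/ is a high vowel immediately before /r/, so it lowers to [e]. /i/ is a high vowel immediately before /r/, so it lowers to [e]. → [guutwiorerero].
/surifirokirobur/: /u/ is a high vowel immediately before /r/, so it lowers to [o]. /i/ is a high vowel immediately before /r/, so it lowers to [e]. /i/ is a high vowel immediately before /r/, so it lowers to [e]. /u/ is a high vowel immediately before /r/, so it lowers to [o]. → [soriferokerobor].

tuerorreafajitu, kawererlero, guutwiorerero, soriferokerobor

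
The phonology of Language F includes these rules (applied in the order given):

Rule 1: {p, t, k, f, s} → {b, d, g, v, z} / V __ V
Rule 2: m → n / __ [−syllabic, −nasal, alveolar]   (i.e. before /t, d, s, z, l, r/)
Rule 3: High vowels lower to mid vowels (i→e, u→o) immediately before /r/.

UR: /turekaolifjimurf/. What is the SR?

Rule 1 (intervocalic voicing): /k/ is a voiceless obstruent between vowels /e/ and /a/, so it voices to [g]. /turekaolifjimurf/ → turegaolifjimurf.
Rule 2 (nasal place assimilation): no segment meets the environment; /turegaolifjimurf/ is unchanged.
Rule 3 (pre-rhotic lowering): /u/ is a high vowel immediately before /r/, so it lowers to [o]. /u/ is a high vowel immediately before /r/, so it lowers to [o]. /turegaolifjimurf/ → toregaolifjimorf.

toregaolifjimorf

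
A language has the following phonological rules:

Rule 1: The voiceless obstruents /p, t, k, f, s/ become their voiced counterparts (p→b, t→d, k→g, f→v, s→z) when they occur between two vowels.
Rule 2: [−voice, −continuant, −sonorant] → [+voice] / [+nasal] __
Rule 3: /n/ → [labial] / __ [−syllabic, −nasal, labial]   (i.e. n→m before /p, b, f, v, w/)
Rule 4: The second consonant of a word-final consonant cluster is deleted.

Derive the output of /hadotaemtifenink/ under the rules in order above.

hadodaemdivenin

Rule 1 (intervocalic voicing): /t/ is a voiceless obstruent between vowels /o/ and /a/, so it voices to [d]. /f/ is a voiceless obstruent between vowels /i/ and /e/, so it voices to [v]. /hadotaemtifenink/ → hadodaemtivenink.
Rule 2 (post-nasal voicing): /t/ is a voiceless stop immediately after the nasal /m/, so it voices to [d]. /k/ is a voiceless stop immediately after the nasal /n/, so it voices to [g]. /hadodaemtivenink/ → hadodaemdivening.
Rule 3 (nasal place assimilation): no segment meets the environment; /hadodaemdivening/ is unchanged.
Rule 4 (final cluster simplification): /g/ is the second consonant of a word-final cluster /ng/, so it deletes. /hadodaemdivening/ → hadodaemdivenin.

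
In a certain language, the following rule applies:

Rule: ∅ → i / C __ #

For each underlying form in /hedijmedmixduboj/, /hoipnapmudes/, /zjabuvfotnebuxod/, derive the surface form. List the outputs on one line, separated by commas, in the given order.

/hedijmedmixduboj/: the form ends in the consonant /j/, so [i] is inserted word-finally. → [hedijmedmixduboji].
/hoipnapmudes/: the form ends in the consonant /s/, so [i] is inserted word-finally. → [hoipnapmudesi].
/zjabuvfotnebuxod/: the form ends in the consonant /d/, so [i] is inserted word-finally. → [zjabuvfotnebuxodi].

hedijmedmixduboji, hoipnapmudesi, zjabuvfotnebuxodi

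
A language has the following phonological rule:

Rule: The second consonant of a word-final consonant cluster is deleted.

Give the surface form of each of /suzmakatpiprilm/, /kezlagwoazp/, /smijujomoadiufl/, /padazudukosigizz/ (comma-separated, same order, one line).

/suzmakatpiprilm/: /m/ is the second consonant of a word-final cluster /lm/, so it deletes. → [suzmakatpipril].
/kezlagwoazp/: /p/ is the second consonant of a word-final cluster /zp/, so it deletes. → [kezlagwoaz].
/smijujomoadiufl/: /l/ is the second consonant of a word-final cluster /fl/, so it deletes. → [smijujomoadiuf].
/padazudukosigizz/: /z/ is the second consonant of a word-final cluster /zz/, so it deletes. → [padazudukosigiz].

suzmakatpipril, kezlagwoaz, smijujomoadiuf, padazudukosigiz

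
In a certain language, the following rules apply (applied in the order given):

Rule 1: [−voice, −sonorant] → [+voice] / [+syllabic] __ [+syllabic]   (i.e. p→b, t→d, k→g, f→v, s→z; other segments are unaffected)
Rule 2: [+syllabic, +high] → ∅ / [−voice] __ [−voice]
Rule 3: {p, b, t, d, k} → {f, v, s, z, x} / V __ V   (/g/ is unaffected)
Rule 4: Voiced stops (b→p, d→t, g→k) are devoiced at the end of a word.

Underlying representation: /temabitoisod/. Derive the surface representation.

temavizoizot

Rule 1 (intervocalic voicing): /t/ is a voiceless obstruent between vowels /i/ and /o/, so it voices to [d]. /s/ is a voiceless obstruent between vowels /i/ and /o/, so it voices to [z]. /temabitoisod/ → temabidoizod.
Rule 2 (high vowel syncope): no segment meets the environment; /temabidoizod/ is unchanged.
Rule 3 (intervocalic spirantization): /b/ is a stop between vowels /a/ and /i/, so it spirantizes to the fricative [v]. /d/ is a stop between vowels /i/ and /o/, so it spirantizes to the fricative [z]. /temabidoizod/ → temavizoizod.
Rule 4 (final devoicing): /d/ is a voiced stop in word-final position, so it devoices to [t]. /temavizoizod/ → temavizoizot.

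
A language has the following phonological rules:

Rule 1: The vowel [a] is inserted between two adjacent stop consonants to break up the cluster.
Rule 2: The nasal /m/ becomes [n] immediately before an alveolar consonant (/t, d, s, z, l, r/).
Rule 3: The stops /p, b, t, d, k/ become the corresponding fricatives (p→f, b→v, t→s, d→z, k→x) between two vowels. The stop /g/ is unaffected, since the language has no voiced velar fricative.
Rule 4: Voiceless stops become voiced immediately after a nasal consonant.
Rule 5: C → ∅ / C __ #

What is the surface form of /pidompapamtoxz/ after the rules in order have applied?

pizombafandox

Rule 1 (stop-cluster a-epenthesis): no segment meets the environment; /pidompapamtoxz/ is unchanged.
Rule 2 (nasal place assimilation): /m/ precedes the alveolar consonant /t/, so it assimilates in place to [n]. /pidompapamtoxz/ → pidompapantoxz.
Rule 3 (intervocalic spirantization): /d/ is a stop between vowels /i/ and /o/, so it spirantizes to the fricative [z]. /p/ is a stop between vowels /a/ and /a/, so it spirantizes to the fricative [f]. /pidompapantoxz/ → pizompafantoxz.
Rule 4 (post-nasal voicing): /p/ is a voiceless stop immediately after the nasal /m/, so it voices to [b]. /t/ is a voiceless stop immediately after the nasal /n/, so it voices to [d]. /pizompafantoxz/ → pizombafandoxz.
Rule 5 (final cluster simplification): /z/ is the second consonant of a word-final cluster /xz/, so it deletes. /pizombafandoxz/ → pizombafandox.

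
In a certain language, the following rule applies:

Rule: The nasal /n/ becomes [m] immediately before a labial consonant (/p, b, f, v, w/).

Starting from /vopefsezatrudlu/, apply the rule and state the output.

No segment of /vopefsezatrudlu/ meets the structural description of the rule, so the form surfaces unchanged.

vopefsezatrudlu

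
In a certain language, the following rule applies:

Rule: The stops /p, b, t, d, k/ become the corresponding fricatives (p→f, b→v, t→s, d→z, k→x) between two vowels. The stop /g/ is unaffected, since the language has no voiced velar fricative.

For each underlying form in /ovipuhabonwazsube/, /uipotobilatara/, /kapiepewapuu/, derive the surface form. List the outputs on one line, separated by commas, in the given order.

ovifuhavonwazsuve, uifosovilasara, kafiefewafuu

/ovipuhabonwazsube/: /p/ is a stop between vowels /i/ and /u/, so it spirantizes to the fricative [f]. /b/ is a stop between vowels /a/ and /o/, so it spirantizes to the fricative [v]. /b/ is a stop between vowels /u/ and /e/, so it spirantizes to the fricative [v]. → [ovifuhavonwazsuve].
/uipotobilatara/: /p/ is a stop between vowels /i/ and /o/, so it spirantizes to the fricative [f]. /t/ is a stop between vowels /o/ and /o/, so it spirantizes to the fricative [s]. /b/ is a stop between vowels /o/ and /i/, so it spirantizes to the fricative [v]. /t/ is a stop between vowels /a/ and /a/, so it spirantizes to the fricative [s]. → [uifosovilasara].
/kapiepewapuu/: /p/ is a stop between vowels /a/ and /i/, so it spirantizes to the fricative [f]. /p/ is a stop between vowels /e/ and /e/, so it spirantizes to the fricative [f]. /p/ is a stop between vowels /a/ and /u/, so it spirantizes to the fricative [f]. → [kafiefewafuu].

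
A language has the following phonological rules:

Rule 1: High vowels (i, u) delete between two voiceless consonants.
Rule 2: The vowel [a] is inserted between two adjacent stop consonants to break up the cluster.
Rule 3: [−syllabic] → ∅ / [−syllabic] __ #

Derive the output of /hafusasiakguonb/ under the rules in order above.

Rule 1 (high vowel syncope): /u/ is a high vowel flanked by voiceless consonants /f/ and /s/, so it deletes. /hafusasiakguonb/ → hafsasiakguonb.
Rule 2 (stop-cluster a-epenthesis): /k/ and /g/ form a stop–stop cluster, so [a] is inserted between them. /hafsasiakguonb/ → hafsasiakaguonb.
Rule 3 (final cluster simplification): /b/ is the second consonant of a word-final cluster /nb/, so it deletes. /hafsasiakaguonb/ → hafsasiakaguon.

hafsasiakaguon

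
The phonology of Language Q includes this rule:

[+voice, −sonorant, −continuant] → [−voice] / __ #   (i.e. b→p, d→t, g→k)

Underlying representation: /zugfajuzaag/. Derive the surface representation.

Scanning /zugfajuzaag/: /g/ at position 3 is not in the conditioning environment; /g/ is a voiced stop in word-final position, so it devoices to [k].
Result: [zugfajuzaak].

zugfajuzaak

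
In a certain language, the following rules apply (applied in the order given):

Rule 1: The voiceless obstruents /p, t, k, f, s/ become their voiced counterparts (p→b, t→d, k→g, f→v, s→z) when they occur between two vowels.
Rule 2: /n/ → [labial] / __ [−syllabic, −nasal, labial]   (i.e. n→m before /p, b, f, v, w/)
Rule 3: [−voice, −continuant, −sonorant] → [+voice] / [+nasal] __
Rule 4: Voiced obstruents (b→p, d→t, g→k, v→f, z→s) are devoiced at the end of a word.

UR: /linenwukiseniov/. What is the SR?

linemwugizeniof

Rule 1 (intervocalic voicing): /k/ is a voiceless obstruent between vowels /u/ and /i/, so it voices to [g]. /s/ is a voiceless obstruent between vowels /i/ and /e/, so it voices to [z]. /linenwukiseniov/ → linenwugizeniov.
Rule 2 (nasal place assimilation): /n/ precedes the labial consonant /w/, so it assimilates in place to [m]. /linenwugizeniov/ → linemwugizeniov.
Rule 3 (post-nasal voicing): no segment meets the environment; /linemwugizeniov/ is unchanged.
Rule 4 (final devoicing): /v/ is a voiced obstruent in word-final position, so it devoices to [f]. /linemwugizeniov/ → linemwugizeniof.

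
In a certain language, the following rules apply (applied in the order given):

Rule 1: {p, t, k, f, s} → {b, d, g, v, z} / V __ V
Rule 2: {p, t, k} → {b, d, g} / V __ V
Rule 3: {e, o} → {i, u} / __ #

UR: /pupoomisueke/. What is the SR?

puboomizuegi

Rule 1 (intervocalic voicing): /p/ is a voiceless obstruent between vowels /u/ and /o/, so it voices to [b]. /s/ is a voiceless obstruent between vowels /i/ and /u/, so it voices to [z]. /k/ is a voiceless obstruent between vowels /e/ and /e/, so it voices to [g]. /pupoomisueke/ → puboomizuege.
Rule 2 (intervocalic voicing): no segment meets the environment; /puboomizuege/ is unchanged.
Rule 3 (final vowel raising): /e/ is a mid vowel in word-final position, so it raises to [i]. /puboomizuege/ → puboomizuegi.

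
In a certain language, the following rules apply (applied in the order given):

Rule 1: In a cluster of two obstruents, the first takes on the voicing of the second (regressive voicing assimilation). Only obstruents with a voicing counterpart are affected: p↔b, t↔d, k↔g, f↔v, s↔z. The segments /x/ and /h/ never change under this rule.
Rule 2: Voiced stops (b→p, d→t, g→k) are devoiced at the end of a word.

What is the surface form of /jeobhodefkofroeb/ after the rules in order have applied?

jeophodefkofroep

Rule 1 (regressive voicing assimilation): /b/ precedes the voiceless obstruent /h/, so it devoices to [p] by assimilation. /jeobhodefkofroeb/ → jeophodefkofroeb.
Rule 2 (final devoicing): /b/ is a voiced stop in word-final position, so it devoices to [p]. /jeophodefkofroeb/ → jeophodefkofroep.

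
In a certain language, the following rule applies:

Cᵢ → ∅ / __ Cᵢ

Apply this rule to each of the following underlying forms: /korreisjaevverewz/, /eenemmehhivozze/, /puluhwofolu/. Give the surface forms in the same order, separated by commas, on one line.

koreisjaeverewz, eenemehivoze, puluhwofolu

/korreisjaevverewz/: /rr/ is a geminate; the first /r/ deletes. /vv/ is a geminate; the first /v/ deletes. → [koreisjaeverewz].
/eenemmehhivozze/: /mm/ is a geminate; the first /m/ deletes. /hh/ is a geminate; the first /h/ deletes. /zz/ is a geminate; the first /z/ deletes. → [eenemehivoze].
/puluhwofolu/: the rule's environment is not met; surfaces unchanged as [puluhwofolu].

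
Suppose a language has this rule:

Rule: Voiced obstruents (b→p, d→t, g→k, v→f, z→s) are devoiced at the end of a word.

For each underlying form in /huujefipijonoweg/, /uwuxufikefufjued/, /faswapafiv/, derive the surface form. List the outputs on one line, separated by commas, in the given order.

/huujefipijonoweg/: /g/ is a voiced obstruent in word-final position, so it devoices to [k]. → [huujefipijonowek].
/uwuxufikefufjued/: /d/ is a voiced obstruent in word-final position, so it devoices to [t]. → [uwuxufikefufjuet].
/faswapafiv/: /v/ is a voiced obstruent in word-final position, so it devoices to [f]. → [faswapafif].

huujefipijonowek, uwuxufikefufjuet, faswapafif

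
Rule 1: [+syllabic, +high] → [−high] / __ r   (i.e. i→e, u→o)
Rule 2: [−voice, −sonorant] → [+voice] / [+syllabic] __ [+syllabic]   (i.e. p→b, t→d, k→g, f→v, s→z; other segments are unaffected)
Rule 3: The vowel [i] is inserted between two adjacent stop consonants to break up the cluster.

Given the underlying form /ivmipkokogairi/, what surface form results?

ivmipikogogaeri

Rule 1 (pre-rhotic lowering): /i/ is a high vowel immediately before /r/, so it lowers to [e]. /ivmipkokogairi/ → ivmipkokogaeri.
Rule 2 (intervocalic voicing): /k/ is a voiceless obstruent between vowels /o/ and /o/, so it voices to [g]. /ivmipkokogaeri/ → ivmipkogogaeri.
Rule 3 (stop-cluster i-epenthesis): /p/ and /k/ form a stop–stop cluster, so [i] is inserted between them. /ivmipkogogaeri/ → ivmipikogogaeri.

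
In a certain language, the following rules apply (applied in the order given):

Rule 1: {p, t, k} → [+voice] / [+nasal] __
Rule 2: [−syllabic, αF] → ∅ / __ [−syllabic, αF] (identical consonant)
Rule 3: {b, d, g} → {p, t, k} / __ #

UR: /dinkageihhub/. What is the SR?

Rule 1 (post-nasal voicing): /k/ is a voiceless stop immediately after the nasal /n/, so it voices to [g]. /dinkageihhub/ → dingageihhub.
Rule 2 (degemination): /hh/ is a geminate; the first /h/ deletes. /dingageihhub/ → dingageihub.
Rule 3 (final devoicing): /b/ is a voiced stop in word-final position, so it devoices to [p]. /dingageihub/ → dingageihup.

dingageihup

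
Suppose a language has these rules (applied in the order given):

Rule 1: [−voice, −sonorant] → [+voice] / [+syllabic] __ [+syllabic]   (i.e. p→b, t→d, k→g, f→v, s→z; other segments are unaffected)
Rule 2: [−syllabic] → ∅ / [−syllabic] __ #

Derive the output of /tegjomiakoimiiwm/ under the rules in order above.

tegjomiagoimiiw

Rule 1 (intervocalic voicing): /k/ is a voiceless obstruent between vowels /a/ and /o/, so it voices to [g]. /tegjomiakoimiiwm/ → tegjomiagoimiiwm.
Rule 2 (final cluster simplification): /m/ is the second consonant of a word-final cluster /wm/, so it deletes. /tegjomiagoimiiwm/ → tegjomiagoimiiw.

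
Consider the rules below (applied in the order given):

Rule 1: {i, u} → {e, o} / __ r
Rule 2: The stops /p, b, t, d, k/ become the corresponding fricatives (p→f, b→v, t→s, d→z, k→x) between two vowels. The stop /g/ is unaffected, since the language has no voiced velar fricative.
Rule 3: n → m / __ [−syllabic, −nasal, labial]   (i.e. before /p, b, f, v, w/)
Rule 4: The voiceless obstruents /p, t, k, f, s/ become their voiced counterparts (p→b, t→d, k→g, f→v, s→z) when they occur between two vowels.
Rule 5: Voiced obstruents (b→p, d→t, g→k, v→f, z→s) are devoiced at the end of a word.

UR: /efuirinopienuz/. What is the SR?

evuerinovienus

Rule 1 (pre-rhotic lowering): /i/ is a high vowel immediately before /r/, so it lowers to [e]. /efuirinopienuz/ → efuerinopienuz.
Rule 2 (intervocalic spirantization): /p/ is a stop between vowels /o/ and /i/, so it spirantizes to the fricative [f]. /efuerinopienuz/ → efuerinofienuz.
Rule 3 (nasal place assimilation): no segment meets the environment; /efuerinofienuz/ is unchanged.
Rule 4 (intervocalic voicing): /f/ is a voiceless obstruent between vowels /e/ and /u/, so it voices to [v]. /f/ is a voiceless obstruent between vowels /o/ and /i/, so it voices to [v]. /efuerinofienuz/ → evuerinovienuz.
Rule 5 (final devoicing): /z/ is a voiced obstruent in word-final position, so it devoices to [s]. /evuerinovienuz/ → evuerinovienus.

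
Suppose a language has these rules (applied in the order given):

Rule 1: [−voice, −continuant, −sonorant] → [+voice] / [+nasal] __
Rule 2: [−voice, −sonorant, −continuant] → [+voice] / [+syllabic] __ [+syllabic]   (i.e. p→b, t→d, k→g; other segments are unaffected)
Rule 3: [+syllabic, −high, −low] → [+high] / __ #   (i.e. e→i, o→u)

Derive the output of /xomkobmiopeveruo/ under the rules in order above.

Rule 1 (post-nasal voicing): /k/ is a voiceless stop immediately after the nasal /m/, so it voices to [g]. /xomkobmiopeveruo/ → xomgobmiopeveruo.
Rule 2 (intervocalic voicing): /p/ is a voiceless stop between vowels /o/ and /e/, so it voices to [b]. /xomgobmiopeveruo/ → xomgobmiobeveruo.
Rule 3 (final vowel raising): /o/ is a mid vowel in word-final position, so it raises to [u]. /xomgobmiobeveruo/ → xomgobmiobeveruu.

xomgobmiobeveruu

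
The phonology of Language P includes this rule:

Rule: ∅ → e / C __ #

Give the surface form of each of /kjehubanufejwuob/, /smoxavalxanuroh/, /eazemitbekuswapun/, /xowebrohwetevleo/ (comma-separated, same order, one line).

kjehubanufejwuobe, smoxavalxanurohe, eazemitbekuswapune, xowebrohwetevleo

/kjehubanufejwuob/: the form ends in the consonant /b/, so [e] is inserted word-finally. → [kjehubanufejwuobe].
/smoxavalxanuroh/: the form ends in the consonant /h/, so [e] is inserted word-finally. → [smoxavalxanurohe].
/eazemitbekuswapun/: the form ends in the consonant /n/, so [e] is inserted word-finally. → [eazemitbekuswapune].
/xowebrohwetevleo/: the rule's environment is not met; surfaces unchanged as [xowebrohwetevleo].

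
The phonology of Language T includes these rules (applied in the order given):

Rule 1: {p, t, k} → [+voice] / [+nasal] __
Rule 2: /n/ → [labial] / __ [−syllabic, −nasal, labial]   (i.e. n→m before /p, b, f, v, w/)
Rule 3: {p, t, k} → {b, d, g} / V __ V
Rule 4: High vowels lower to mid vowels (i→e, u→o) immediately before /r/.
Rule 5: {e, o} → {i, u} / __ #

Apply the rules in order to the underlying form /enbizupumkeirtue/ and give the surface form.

embizubumgeertui

Rule 1 (post-nasal voicing): /k/ is a voiceless stop immediately after the nasal /m/, so it voices to [g]. /enbizupumkeirtue/ → enbizupumgeirtue.
Rule 2 (nasal place assimilation): /n/ precedes the labial consonant /b/, so it assimilates in place to [m]. /enbizupumgeirtue/ → embizupumgeirtue.
Rule 3 (intervocalic voicing): /p/ is a voiceless stop between vowels /u/ and /u/, so it voices to [b]. /embizupumgeirtue/ → embizubumgeirtue.
Rule 4 (pre-rhotic lowering): /i/ is a high vowel immediately before /r/, so it lowers to [e]. /embizubumgeirtue/ → embizubumgeertue.
Rule 5 (final vowel raising): /e/ is a mid vowel in word-final position, so it raises to [i]. /embizubumgeertue/ → embizubumgeertui.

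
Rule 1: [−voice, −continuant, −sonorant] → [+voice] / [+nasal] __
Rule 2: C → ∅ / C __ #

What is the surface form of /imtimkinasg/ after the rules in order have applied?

imdimginas

Rule 1 (post-nasal voicing): /t/ is a voiceless stop immediately after the nasal /m/, so it voices to [d]. /k/ is a voiceless stop immediately after the nasal /m/, so it voices to [g]. /imtimkinasg/ → imdimginasg.
Rule 2 (final cluster simplification): /g/ is the second consonant of a word-final cluster /sg/, so it deletes. /imdimginasg/ → imdimginas.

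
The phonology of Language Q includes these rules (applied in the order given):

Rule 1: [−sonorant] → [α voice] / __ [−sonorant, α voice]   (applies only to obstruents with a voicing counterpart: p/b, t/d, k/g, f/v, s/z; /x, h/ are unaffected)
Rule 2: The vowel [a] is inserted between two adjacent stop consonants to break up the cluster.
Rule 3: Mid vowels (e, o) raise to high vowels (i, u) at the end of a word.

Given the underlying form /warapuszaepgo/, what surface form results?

Rule 1 (regressive voicing assimilation): /s/ precedes the voiced obstruent /z/, so it voices to [z] by assimilation. /p/ precedes the voiced obstruent /g/, so it voices to [b] by assimilation. /warapuszaepgo/ → warapuzzaebgo.
Rule 2 (stop-cluster a-epenthesis): /b/ and /g/ form a stop–stop cluster, so [a] is inserted between them. /warapuzzaebgo/ → warapuzzaebago.
Rule 3 (final vowel raising): /o/ is a mid vowel in word-final position, so it raises to [u]. /warapuzzaebago/ → warapuzzaebagu.

warapuzzaebagu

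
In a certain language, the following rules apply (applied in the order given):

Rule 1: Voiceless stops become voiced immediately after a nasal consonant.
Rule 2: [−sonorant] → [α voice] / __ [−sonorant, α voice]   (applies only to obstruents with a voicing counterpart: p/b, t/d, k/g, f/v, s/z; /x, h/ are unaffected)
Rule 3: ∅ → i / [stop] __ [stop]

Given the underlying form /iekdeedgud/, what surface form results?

Rule 1 (post-nasal voicing): no segment meets the environment; /iekdeedgud/ is unchanged.
Rule 2 (regressive voicing assimilation): /k/ precedes the voiced obstruent /d/, so it voices to [g] by assimilation. /iekdeedgud/ → iegdeedgud.
Rule 3 (stop-cluster i-epenthesis): /g/ and /d/ form a stop–stop cluster, so [i] is inserted between them. /d/ and /g/ form a stop–stop cluster, so [i] is inserted between them. /iegdeedgud/ → iegideedigud.

iegideedigud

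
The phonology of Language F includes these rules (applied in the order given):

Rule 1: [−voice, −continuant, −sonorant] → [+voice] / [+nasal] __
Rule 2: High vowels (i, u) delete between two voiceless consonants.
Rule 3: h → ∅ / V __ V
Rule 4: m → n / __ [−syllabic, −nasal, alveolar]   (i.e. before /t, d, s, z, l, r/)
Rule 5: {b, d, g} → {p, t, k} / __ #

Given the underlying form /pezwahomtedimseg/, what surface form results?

Rule 1 (post-nasal voicing): /t/ is a voiceless stop immediately after the nasal /m/, so it voices to [d]. /pezwahomtedimseg/ → pezwahomdedimseg.
Rule 2 (high vowel syncope): no segment meets the environment; /pezwahomdedimseg/ is unchanged.
Rule 3 (intervocalic h-deletion): /h/ occurs between vowels /a/ and /o/, so it deletes. /pezwahomdedimseg/ → pezwaomdedimseg.
Rule 4 (nasal place assimilation): /m/ precedes the alveolar consonant /d/, so it assimilates in place to [n]. /m/ precedes the alveolar consonant /s/, so it assimilates in place to [n]. /pezwaomdedimseg/ → pezwaondedinseg.
Rule 5 (final devoicing): /g/ is a voiced stop in word-final position, so it devoices to [k]. /pezwaondedinseg/ → pezwaondedinsek.

pezwaondedinsek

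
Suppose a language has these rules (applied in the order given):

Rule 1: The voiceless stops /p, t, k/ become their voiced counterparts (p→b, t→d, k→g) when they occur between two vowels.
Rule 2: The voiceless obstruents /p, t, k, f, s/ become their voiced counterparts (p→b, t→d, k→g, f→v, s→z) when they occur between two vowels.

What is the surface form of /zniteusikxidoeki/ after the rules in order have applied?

Rule 1 (intervocalic voicing): /t/ is a voiceless stop between vowels /i/ and /e/, so it voices to [d]. /k/ is a voiceless stop between vowels /e/ and /i/, so it voices to [g]. /zniteusikxidoeki/ → znideusikxidoegi.
Rule 2 (intervocalic voicing): /s/ is a voiceless obstruent between vowels /u/ and /i/, so it voices to [z]. /znideusikxidoegi/ → znideuzikxidoegi.

znideuzikxidoegi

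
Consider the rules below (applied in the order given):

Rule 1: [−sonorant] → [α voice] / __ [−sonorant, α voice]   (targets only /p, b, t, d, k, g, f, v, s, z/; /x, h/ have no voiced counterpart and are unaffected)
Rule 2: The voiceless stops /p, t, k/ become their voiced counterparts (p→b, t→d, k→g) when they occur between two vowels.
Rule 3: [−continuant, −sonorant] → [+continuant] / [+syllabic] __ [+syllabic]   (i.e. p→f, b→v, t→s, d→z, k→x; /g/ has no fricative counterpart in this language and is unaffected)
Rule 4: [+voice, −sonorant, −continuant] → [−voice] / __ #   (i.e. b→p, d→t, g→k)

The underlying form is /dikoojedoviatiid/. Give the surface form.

Rule 1 (regressive voicing assimilation): no segment meets the environment; /dikoojedoviatiid/ is unchanged.
Rule 2 (intervocalic voicing): /k/ is a voiceless stop between vowels /i/ and /o/, so it voices to [g]. /t/ is a voiceless stop between vowels /a/ and /i/, so it voices to [d]. /dikoojedoviatiid/ → digoojedoviadiid.
Rule 3 (intervocalic spirantization): /d/ is a stop between vowels /e/ and /o/, so it spirantizes to the fricative [z]. /d/ is a stop between vowels /a/ and /i/, so it spirantizes to the fricative [z]. /digoojedoviadiid/ → digoojezoviaziid.
Rule 4 (final devoicing): /d/ is a voiced stop in word-final position, so it devoices to [t]. /digoojezoviaziid/ → digoojezoviaziit.

digoojezoviaziit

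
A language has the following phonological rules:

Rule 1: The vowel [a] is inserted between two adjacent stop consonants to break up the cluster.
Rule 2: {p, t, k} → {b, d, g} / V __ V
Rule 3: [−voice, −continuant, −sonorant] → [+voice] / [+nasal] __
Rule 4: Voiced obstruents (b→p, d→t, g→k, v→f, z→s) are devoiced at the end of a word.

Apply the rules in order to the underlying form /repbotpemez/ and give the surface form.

Rule 1 (stop-cluster a-epenthesis): /p/ and /b/ form a stop–stop cluster, so [a] is inserted between them. /t/ and /p/ form a stop–stop cluster, so [a] is inserted between them. /repbotpemez/ → repabotapemez.
Rule 2 (intervocalic voicing): /p/ is a voiceless stop between vowels /e/ and /a/, so it voices to [b]. /t/ is a voiceless stop between vowels /o/ and /a/, so it voices to [d]. /p/ is a voiceless stop between vowels /a/ and /e/, so it voices to [b]. /repabotapemez/ → rebabodabemez.
Rule 3 (post-nasal voicing): no segment meets the environment; /rebabodabemez/ is unchanged.
Rule 4 (final devoicing): /z/ is a voiced obstruent in word-final position, so it devoices to [s]. /rebabodabemez/ → rebabodabemes.

rebabodabemes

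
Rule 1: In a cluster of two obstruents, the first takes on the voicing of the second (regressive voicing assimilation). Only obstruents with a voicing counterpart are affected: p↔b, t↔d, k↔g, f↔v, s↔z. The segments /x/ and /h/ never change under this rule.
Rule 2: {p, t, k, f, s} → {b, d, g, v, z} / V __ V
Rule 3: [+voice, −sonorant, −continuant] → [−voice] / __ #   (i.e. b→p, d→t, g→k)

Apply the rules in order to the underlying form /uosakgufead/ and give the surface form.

uozagguveat

Rule 1 (regressive voicing assimilation): /k/ precedes the voiced obstruent /g/, so it voices to [g] by assimilation. /uosakgufead/ → uosaggufead.
Rule 2 (intervocalic voicing): /s/ is a voiceless obstruent between vowels /o/ and /a/, so it voices to [z]. /f/ is a voiceless obstruent between vowels /u/ and /e/, so it voices to [v]. /uosaggufead/ → uozagguvead.
Rule 3 (final devoicing): /d/ is a voiced stop in word-final position, so it devoices to [t]. /uozagguvead/ → uozagguveat.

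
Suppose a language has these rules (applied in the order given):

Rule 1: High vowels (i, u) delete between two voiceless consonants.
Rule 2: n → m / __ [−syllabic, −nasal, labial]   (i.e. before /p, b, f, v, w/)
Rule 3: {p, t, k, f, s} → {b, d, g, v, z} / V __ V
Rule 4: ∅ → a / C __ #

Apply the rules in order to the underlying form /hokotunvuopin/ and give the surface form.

hogodumvuobina

Rule 1 (high vowel syncope): no segment meets the environment; /hokotunvuopin/ is unchanged.
Rule 2 (nasal place assimilation): /n/ precedes the labial consonant /v/, so it assimilates in place to [m]. /hokotunvuopin/ → hokotumvuopin.
Rule 3 (intervocalic voicing): /k/ is a voiceless obstruent between vowels /o/ and /o/, so it voices to [g]. /t/ is a voiceless obstruent between vowels /o/ and /u/, so it voices to [d]. /p/ is a voiceless obstruent between vowels /o/ and /i/, so it voices to [b]. /hokotumvuopin/ → hogodumvuobin.
Rule 4 (final a-epenthesis): the form ends in the consonant /n/, so [a] is inserted word-finally. /hogodumvuobin/ → hogodumvuobina.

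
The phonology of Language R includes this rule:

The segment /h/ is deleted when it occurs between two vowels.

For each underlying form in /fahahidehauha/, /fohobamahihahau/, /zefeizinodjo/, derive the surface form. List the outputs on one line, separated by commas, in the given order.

faaideaua, foobamaiaau, zefeizinodjo

/fahahidehauha/: /h/ occurs between vowels /a/ and /a/, so it deletes. /h/ occurs between vowels /a/ and /i/, so it deletes. /h/ occurs between vowels /e/ and /a/, so it deletes. /h/ occurs between vowels /u/ and /a/, so it deletes. → [faaideaua].
/fohobamahihahau/: /h/ occurs between vowels /o/ and /o/, so it deletes. /h/ occurs between vowels /a/ and /i/, so it deletes. /h/ occurs between vowels /i/ and /a/, so it deletes. /h/ occurs between vowels /a/ and /a/, so it deletes. → [foobamaiaau].
/zefeizinodjo/: the rule's environment is not met; surfaces unchanged as [zefeizinodjo].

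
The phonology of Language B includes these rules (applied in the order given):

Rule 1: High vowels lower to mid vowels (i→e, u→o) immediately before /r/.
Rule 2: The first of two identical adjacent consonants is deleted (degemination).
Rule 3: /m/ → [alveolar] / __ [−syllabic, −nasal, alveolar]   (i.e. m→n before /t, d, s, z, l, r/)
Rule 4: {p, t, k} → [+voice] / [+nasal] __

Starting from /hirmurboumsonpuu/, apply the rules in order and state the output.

Rule 1 (pre-rhotic lowering): /i/ is a high vowel immediately before /r/, so it lowers to [e]. /u/ is a high vowel immediately before /r/, so it lowers to [o]. /hirmurboumsonpuu/ → hermorboumsonpuu.
Rule 2 (degemination): no segment meets the environment; /hermorboumsonpuu/ is unchanged.
Rule 3 (nasal place assimilation): /m/ precedes the alveolar consonant /s/, so it assimilates in place to [n]. /hermorboumsonpuu/ → hermorbounsonpuu.
Rule 4 (post-nasal voicing): /p/ is a voiceless stop immediately after the nasal /n/, so it voices to [b]. /hermorbounsonpuu/ → hermorbounsonbuu.

hermorbounsonbuu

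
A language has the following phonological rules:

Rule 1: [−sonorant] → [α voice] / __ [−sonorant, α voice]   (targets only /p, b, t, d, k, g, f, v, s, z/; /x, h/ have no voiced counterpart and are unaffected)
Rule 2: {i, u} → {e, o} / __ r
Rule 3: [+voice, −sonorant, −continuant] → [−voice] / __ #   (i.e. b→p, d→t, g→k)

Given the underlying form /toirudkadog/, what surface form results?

toerutkadok

Rule 1 (regressive voicing assimilation): /d/ precedes the voiceless obstruent /k/, so it devoices to [t] by assimilation. /toirudkadog/ → toirutkadog.
Rule 2 (pre-rhotic lowering): /i/ is a high vowel immediately before /r/, so it lowers to [e]. /toirutkadog/ → toerutkadog.
Rule 3 (final devoicing): /g/ is a voiced stop in word-final position, so it devoices to [k]. /toerutkadog/ → toerutkadok.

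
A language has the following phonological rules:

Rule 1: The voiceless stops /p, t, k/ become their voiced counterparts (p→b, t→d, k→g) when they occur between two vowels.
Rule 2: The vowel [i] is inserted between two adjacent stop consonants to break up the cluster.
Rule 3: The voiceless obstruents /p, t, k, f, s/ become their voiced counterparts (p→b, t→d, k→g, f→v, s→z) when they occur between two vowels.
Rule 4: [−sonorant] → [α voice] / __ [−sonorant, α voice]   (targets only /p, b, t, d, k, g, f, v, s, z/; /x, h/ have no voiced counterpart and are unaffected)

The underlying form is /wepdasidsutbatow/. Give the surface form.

Rule 1 (intervocalic voicing): /t/ is a voiceless stop between vowels /a/ and /o/, so it voices to [d]. /wepdasidsutbatow/ → wepdasidsutbadow.
Rule 2 (stop-cluster i-epenthesis): /p/ and /d/ form a stop–stop cluster, so [i] is inserted between them. /t/ and /b/ form a stop–stop cluster, so [i] is inserted between them. /wepdasidsutbadow/ → wepidasidsutibadow.
Rule 3 (intervocalic voicing): /p/ is a voiceless obstruent between vowels /e/ and /i/, so it voices to [b]. /s/ is a voiceless obstruent between vowels /a/ and /i/, so it voices to [z]. /t/ is a voiceless obstruent between vowels /u/ and /i/, so it voices to [d]. /wepidasidsutibadow/ → webidazidsudibadow.
Rule 4 (regressive voicing assimilation): /d/ precedes the voiceless obstruent /s/, so it devoices to [t] by assimilation. /webidazidsudibadow/ → webidazitsudibadow.

webidazitsudibadow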